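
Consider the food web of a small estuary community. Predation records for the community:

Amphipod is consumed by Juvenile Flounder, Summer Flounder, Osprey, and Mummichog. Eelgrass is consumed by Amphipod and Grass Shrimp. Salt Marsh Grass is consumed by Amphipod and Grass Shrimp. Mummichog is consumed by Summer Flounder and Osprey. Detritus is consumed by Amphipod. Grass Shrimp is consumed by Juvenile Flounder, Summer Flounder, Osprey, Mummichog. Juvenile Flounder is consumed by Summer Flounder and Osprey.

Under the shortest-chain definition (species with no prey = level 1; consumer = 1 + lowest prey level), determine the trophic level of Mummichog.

Detritus has no prey (basal) → level 1.
Amphipod eats Detritus → level 2.
Mummichog eats Amphipod → level 3.
No prey of Mummichog is below level 2, so 3 is the minimum.

Trophic level 3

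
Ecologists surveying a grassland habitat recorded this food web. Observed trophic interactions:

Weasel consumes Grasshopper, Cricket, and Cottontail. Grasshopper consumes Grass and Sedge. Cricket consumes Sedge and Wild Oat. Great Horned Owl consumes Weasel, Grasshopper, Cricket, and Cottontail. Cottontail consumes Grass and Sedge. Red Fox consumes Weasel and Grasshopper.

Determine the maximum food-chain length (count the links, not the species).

3 links

One longest chain: Wild Oat → Cricket → Weasel → Red Fox.
It has 4 species and 3 links.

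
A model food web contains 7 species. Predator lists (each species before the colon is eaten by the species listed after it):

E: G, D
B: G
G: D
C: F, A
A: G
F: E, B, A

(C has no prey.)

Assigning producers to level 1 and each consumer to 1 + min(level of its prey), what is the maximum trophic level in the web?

4

Producers (level 1): C.
Following each consumer down to its lowest-level prey: C → F → E → D (levels 1 through 4).
All prey of D (E 3, G 3) are at level 3 or above, so D is at level 1 + 3 = 4.
Every consumer has at least one prey at level 3 or below, so none exceeds level 4.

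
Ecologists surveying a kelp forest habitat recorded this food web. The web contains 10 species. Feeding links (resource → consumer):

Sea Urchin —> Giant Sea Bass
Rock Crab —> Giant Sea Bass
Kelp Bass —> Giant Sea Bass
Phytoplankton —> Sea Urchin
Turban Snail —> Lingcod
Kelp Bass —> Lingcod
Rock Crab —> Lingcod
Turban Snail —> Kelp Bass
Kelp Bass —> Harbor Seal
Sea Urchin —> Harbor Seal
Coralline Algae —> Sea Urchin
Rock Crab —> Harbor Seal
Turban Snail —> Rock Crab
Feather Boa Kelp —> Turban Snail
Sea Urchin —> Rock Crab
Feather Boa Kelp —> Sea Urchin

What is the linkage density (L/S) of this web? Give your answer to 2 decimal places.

L/S = 1.60

There are L = 16 links among S = 10 species.
L/S = 16/10 = 1.6000 ≈ 1.60.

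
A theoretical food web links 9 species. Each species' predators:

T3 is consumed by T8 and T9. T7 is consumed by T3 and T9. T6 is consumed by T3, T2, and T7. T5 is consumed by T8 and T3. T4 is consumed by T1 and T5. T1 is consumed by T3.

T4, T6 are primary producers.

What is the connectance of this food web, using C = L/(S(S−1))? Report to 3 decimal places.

C = 0.167

The web has S = 9 species and L = 12 feeding links.
C = L / (S(S−1)) = 12 / 72 = 0.1667 ≈ 0.167.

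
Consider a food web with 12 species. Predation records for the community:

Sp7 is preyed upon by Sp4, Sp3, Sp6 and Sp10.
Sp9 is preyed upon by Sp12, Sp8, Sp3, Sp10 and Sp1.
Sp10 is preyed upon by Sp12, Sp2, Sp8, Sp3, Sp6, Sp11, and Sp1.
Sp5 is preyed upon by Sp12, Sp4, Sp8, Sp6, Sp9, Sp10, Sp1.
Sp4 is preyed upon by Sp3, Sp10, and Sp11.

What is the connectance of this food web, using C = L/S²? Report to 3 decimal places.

The web has S = 12 species and L = 26 feeding links.
C = L / S² = 26 / 144 = 0.1806 ≈ 0.181.

C = 0.181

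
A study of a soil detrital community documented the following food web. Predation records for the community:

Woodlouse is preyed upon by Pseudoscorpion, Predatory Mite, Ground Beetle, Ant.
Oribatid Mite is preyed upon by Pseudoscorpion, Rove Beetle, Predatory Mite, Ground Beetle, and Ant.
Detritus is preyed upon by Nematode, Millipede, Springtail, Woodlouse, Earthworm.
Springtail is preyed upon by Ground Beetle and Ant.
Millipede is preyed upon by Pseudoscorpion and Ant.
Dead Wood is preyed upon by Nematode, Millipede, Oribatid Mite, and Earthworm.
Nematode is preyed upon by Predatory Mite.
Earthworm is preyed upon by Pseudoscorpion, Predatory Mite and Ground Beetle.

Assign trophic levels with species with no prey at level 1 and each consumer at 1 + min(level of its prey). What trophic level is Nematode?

Detritus has no prey (basal) → level 1.
Nematode eats Detritus → level 2.

Trophic level 2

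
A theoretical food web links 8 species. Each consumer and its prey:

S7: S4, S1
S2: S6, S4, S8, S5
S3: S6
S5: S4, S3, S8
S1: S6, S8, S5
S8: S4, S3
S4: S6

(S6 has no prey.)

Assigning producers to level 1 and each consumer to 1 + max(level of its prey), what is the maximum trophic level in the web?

Producers (level 1): S6.
S6 → S4 → S8 → S5 → S1 → S7 gives S7 level 6.
No species has a prey at level 6, so no species reaches level 7.

6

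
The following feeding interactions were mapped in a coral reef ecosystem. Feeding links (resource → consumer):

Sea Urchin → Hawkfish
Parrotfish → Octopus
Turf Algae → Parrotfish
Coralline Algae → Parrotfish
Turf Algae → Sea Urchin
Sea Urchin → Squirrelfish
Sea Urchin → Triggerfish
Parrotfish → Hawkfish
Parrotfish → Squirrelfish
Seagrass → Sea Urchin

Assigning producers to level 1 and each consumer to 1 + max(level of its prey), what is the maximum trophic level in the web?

3

Producers (level 1): Coralline Algae, Turf Algae, Seagrass.
Turf Algae → Sea Urchin → Squirrelfish gives Squirrelfish level 3.
No species has a prey at level 3, so no species reaches level 4.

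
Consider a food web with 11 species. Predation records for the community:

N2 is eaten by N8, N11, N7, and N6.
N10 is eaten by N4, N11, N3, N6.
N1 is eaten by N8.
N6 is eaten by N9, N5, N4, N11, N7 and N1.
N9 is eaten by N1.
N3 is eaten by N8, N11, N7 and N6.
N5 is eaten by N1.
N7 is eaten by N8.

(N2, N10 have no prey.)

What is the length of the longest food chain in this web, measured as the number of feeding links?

One longest chain: N10 → N3 → N6 → N9 → N1 → N8.
It has 6 species and 5 links.

5 links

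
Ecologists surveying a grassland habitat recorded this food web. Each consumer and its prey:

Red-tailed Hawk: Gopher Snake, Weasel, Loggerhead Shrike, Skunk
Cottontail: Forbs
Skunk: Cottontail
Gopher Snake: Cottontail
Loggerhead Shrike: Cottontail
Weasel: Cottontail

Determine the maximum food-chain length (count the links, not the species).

3 links

One longest chain: Forbs → Cottontail → Gopher Snake → Red-tailed Hawk.
It has 4 species and 3 links.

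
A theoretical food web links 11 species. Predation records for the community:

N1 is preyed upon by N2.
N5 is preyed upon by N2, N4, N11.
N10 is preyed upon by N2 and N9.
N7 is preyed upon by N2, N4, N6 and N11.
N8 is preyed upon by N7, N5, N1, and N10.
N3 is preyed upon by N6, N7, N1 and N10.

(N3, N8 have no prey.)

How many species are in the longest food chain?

3 species

One longest chain: N3 → N7 → N2.
It has 3 species and 2 links.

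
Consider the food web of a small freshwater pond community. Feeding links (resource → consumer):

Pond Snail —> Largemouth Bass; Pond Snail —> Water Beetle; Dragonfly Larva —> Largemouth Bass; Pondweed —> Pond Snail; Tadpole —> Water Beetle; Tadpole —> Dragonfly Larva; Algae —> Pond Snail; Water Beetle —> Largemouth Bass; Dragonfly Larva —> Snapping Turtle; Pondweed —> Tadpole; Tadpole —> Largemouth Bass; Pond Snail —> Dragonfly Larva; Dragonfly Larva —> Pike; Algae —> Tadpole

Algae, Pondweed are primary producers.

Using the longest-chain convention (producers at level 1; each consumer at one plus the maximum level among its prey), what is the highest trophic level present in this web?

4

Producers (level 1): Algae, Pondweed.
Algae → Pond Snail → Dragonfly Larva → Snapping Turtle gives Snapping Turtle level 4.
No species has a prey at level 4, so no species reaches level 5.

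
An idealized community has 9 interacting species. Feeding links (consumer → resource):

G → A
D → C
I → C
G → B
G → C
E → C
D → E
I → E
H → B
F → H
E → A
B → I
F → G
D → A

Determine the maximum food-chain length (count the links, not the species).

5 links

One longest chain: C → E → I → B → G → F.
It has 6 species and 5 links.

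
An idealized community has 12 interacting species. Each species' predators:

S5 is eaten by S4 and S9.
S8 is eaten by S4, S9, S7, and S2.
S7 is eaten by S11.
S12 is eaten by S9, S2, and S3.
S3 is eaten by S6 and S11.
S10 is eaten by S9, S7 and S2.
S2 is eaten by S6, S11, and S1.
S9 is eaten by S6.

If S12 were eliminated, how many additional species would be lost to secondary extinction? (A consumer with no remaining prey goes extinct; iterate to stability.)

Remove S12.
Round 1: S3 (all prey gone) → extinct.
No further losses. Total secondary extinctions: 1.

1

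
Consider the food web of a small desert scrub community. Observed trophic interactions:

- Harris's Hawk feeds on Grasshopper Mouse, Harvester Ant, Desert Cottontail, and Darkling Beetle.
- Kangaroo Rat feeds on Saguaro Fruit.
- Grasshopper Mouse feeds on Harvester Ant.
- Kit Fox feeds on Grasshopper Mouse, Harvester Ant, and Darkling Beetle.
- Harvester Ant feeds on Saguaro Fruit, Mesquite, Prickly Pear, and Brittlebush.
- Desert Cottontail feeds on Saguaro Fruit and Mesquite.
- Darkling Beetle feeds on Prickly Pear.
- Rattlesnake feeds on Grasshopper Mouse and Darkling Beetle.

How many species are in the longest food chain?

4 species

One longest chain: Mesquite → Harvester Ant → Grasshopper Mouse → Rattlesnake.
It has 4 species and 3 links.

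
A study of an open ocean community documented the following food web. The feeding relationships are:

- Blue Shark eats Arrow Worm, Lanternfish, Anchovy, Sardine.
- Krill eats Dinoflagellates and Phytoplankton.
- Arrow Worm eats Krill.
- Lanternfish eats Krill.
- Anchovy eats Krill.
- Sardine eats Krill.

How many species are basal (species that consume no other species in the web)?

2

Basal species (no prey listed): Phytoplankton, Dinoflagellates.
Count: 2.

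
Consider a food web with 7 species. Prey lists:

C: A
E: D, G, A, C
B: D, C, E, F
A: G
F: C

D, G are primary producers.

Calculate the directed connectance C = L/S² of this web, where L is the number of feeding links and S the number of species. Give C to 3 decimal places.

The web has S = 7 species and L = 11 feeding links.
C = L / S² = 11 / 49 = 0.2245 ≈ 0.224.

C = 0.224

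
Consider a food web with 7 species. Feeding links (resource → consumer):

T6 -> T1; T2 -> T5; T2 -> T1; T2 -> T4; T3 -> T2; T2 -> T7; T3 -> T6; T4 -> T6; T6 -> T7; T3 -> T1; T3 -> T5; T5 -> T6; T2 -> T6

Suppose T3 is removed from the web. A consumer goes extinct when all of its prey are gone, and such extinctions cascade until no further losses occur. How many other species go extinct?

Remove T3.
Round 1: T2 (all prey gone) → extinct.
Round 2: T4 (all prey gone), T5 (all prey gone) → extinct.
Round 3: T6 (all prey gone) → extinct.
Round 4: T1 (all prey gone), T7 (all prey gone) → extinct.
No further losses. Total secondary extinctions: 6.

6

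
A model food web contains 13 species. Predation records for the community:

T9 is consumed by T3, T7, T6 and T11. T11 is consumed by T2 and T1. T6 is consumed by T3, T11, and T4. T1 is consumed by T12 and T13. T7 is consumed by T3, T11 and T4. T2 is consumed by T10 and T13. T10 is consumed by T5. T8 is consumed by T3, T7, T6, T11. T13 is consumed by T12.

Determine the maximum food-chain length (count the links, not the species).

One longest chain: T8 → T6 → T11 → T2 → T13 → T12.
It has 6 species and 5 links.

5 links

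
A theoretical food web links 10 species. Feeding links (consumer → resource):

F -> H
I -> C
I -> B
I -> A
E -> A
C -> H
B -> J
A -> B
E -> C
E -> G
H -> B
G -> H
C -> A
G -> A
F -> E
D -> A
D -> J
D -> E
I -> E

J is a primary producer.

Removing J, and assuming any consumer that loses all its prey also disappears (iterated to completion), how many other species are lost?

Remove J.
Round 1: B (all prey gone) → extinct.
Round 2: H (all prey gone), A (all prey gone) → extinct.
Round 3: C (all prey gone), G (all prey gone) → extinct.
Round 4: E (all prey gone) → extinct.
Round 5: I (all prey gone), D (all prey gone), F (all prey gone) → extinct.
No further losses. Total secondary extinctions: 9.

9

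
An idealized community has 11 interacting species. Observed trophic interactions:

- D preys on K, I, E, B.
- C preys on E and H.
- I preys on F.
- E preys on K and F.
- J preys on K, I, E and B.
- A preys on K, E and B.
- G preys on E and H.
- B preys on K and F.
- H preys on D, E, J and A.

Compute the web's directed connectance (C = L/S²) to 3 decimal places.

C = 0.198

The web has S = 11 species and L = 24 feeding links.
C = L / S² = 24 / 121 = 0.1983 ≈ 0.198.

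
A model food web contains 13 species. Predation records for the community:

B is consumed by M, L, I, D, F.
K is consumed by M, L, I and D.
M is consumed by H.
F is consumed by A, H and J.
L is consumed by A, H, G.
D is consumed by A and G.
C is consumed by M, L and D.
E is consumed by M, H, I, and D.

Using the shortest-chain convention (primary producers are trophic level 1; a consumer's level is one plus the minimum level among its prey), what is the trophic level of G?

C is a producer → level 1.
L eats C → level 2.
G eats L → level 3.
No prey of G is below level 2, so 3 is the minimum.

Trophic level 3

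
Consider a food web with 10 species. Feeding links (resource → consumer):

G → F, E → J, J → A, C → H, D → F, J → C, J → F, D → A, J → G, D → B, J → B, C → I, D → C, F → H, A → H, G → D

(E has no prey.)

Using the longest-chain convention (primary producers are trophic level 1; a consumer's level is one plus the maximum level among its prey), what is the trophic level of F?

E is a producer → level 1.
J eats E → level 2.
G eats J → level 3.
D eats G → level 4.
F eats D (level 4); other prey at levels: J 2, G 3 → level 5.

Trophic level 5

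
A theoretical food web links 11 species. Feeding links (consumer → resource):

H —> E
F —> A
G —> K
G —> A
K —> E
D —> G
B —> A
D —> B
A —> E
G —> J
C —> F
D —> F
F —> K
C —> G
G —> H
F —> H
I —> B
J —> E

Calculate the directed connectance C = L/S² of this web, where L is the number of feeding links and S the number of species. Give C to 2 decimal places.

The web has S = 11 species and L = 18 feeding links.
C = L / S² = 18 / 121 = 0.1488 ≈ 0.15.

C = 0.15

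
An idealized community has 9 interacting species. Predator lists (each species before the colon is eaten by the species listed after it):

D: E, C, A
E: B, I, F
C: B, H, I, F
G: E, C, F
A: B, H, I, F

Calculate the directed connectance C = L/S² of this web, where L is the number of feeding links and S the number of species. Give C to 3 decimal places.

C = 0.210

The web has S = 9 species and L = 17 feeding links.
C = L / S² = 17 / 81 = 0.2099 ≈ 0.210.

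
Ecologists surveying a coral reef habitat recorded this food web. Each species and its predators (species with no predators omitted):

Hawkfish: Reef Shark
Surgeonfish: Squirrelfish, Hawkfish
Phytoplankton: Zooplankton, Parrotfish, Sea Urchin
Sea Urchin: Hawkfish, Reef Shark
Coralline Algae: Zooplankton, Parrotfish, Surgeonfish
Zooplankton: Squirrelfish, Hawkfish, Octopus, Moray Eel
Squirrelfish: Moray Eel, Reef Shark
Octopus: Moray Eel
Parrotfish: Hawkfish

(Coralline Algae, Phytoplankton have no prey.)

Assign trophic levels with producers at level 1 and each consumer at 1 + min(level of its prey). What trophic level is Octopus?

Trophic level 3

Coralline Algae is a producer → level 1.
Zooplankton eats Coralline Algae → level 2.
Octopus eats Zooplankton → level 3.
No prey of Octopus is below level 2, so 3 is the minimum.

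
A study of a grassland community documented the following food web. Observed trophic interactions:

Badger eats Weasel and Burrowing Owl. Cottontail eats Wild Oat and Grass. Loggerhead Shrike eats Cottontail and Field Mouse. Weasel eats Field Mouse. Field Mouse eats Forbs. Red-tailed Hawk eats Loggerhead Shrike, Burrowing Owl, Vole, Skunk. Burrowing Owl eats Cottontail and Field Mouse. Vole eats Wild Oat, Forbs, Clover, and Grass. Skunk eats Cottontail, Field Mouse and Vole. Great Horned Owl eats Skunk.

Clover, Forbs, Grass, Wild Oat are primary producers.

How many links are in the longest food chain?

One longest chain: Grass → Cottontail → Skunk → Red-tailed Hawk.
It has 4 species and 3 links.

3 links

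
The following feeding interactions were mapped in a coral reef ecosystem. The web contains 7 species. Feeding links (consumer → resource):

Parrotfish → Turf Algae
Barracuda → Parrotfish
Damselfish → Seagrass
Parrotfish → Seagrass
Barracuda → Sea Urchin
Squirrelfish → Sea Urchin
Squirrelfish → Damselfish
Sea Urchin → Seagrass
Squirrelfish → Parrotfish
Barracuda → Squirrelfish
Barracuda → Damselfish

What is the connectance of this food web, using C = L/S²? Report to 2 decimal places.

The web has S = 7 species and L = 11 feeding links.
C = L / S² = 11 / 49 = 0.2245 ≈ 0.22.

C = 0.22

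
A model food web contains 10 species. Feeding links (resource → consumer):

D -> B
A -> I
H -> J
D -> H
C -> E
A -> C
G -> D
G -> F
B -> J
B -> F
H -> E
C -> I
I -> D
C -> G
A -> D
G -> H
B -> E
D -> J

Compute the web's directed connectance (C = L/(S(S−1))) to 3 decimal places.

C = 0.200

The web has S = 10 species and L = 18 feeding links.
C = L / (S(S−1)) = 18 / 90 = 0.2000 ≈ 0.200.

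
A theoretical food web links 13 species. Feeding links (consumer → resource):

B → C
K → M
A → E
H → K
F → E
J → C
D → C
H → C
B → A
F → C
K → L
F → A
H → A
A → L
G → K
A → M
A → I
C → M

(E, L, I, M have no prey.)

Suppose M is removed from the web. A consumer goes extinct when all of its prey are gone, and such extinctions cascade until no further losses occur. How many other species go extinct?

Remove M.
Round 1: C (all prey gone) → extinct.
Round 2: J (all prey gone), D (all prey gone) → extinct.
No further losses. Total secondary extinctions: 3.

3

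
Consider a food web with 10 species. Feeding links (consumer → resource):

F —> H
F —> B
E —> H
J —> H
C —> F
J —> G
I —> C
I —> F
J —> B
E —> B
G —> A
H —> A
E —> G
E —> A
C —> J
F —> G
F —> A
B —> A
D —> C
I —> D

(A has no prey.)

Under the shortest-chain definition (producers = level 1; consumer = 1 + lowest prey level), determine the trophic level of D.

A is a producer → level 1.
F eats A → level 2.
C eats F → level 3.
D eats C → level 4.
No prey of D is below level 3, so 4 is the minimum.

Trophic level 4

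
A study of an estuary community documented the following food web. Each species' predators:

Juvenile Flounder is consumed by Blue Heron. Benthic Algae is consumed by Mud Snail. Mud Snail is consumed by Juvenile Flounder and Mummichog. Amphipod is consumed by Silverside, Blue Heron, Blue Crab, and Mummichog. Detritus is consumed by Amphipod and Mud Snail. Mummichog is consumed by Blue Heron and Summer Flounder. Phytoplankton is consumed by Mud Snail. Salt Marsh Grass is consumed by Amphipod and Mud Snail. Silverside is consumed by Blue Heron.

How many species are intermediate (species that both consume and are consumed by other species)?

5

Intermediate species (has both prey and predators): Amphipod, Mud Snail, Mummichog, Juvenile Flounder, Silverside.
Count: 5.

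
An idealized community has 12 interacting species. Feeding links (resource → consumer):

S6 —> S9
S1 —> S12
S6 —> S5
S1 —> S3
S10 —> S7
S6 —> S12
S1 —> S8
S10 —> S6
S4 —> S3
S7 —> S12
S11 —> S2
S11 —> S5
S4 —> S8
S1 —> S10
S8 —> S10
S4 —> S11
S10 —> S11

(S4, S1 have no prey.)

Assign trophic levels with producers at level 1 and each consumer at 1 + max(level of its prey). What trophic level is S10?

Trophic level 3

S4 is a producer → level 1.
S8 eats S4 (level 1); other prey at levels: S1 1 → level 2.
S10 eats S8 (level 2); other prey at levels: S1 1 → level 3.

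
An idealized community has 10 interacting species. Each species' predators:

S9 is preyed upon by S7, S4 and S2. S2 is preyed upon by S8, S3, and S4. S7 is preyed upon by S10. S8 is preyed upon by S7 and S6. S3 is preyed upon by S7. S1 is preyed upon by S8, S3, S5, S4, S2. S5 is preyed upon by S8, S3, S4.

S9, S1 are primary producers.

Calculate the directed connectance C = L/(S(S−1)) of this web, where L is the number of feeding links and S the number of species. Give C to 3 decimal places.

The web has S = 10 species and L = 18 feeding links.
C = L / (S(S−1)) = 18 / 90 = 0.2000 ≈ 0.200.

C = 0.200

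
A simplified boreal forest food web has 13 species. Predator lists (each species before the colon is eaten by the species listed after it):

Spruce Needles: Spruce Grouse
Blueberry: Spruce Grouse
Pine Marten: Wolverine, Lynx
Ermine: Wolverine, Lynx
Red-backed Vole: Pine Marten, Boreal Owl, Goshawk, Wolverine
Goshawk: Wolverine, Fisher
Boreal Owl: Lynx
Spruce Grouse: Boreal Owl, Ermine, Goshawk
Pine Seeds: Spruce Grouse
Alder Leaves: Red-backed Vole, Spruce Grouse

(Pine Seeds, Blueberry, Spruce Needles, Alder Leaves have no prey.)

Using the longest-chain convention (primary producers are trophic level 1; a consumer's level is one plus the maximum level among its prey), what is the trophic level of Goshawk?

Trophic level 3

Alder Leaves is a producer → level 1.
Red-backed Vole eats Alder Leaves → level 2.
Goshawk eats Red-backed Vole (level 2); other prey at levels: Spruce Grouse 2 → level 3.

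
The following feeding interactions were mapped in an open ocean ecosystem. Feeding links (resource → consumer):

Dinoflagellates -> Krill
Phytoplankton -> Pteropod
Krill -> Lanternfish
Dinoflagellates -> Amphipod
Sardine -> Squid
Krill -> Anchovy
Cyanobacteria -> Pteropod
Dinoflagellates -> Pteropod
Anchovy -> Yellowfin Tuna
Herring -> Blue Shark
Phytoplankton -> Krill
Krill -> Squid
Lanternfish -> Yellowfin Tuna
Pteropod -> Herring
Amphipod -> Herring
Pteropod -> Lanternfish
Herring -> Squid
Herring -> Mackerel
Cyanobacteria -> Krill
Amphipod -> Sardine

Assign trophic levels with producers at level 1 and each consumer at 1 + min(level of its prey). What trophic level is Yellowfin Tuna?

Trophic level 4

Dinoflagellates is a producer → level 1.
Krill eats Dinoflagellates → level 2.
Lanternfish eats Krill → level 3.
Yellowfin Tuna eats Lanternfish → level 4.
No prey of Yellowfin Tuna is below level 3, so 4 is the minimum.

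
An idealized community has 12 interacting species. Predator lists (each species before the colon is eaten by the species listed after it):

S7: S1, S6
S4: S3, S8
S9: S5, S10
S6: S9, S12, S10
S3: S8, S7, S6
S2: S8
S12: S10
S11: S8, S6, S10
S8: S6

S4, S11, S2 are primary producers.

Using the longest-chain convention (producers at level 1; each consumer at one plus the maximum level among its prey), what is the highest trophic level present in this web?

6

Producers (level 1): S4, S11, S2.
S4 → S3 → S8 → S6 → S9 → S10 gives S10 level 6.
No species has a prey at level 6, so no species reaches level 7.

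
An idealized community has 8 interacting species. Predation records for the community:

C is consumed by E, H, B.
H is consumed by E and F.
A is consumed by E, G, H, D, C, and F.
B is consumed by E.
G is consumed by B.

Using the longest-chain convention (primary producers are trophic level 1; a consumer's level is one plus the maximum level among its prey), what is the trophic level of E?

A is a producer → level 1.
C eats A → level 2.
H eats C (level 2); other prey at levels: A 1 → level 3.
E eats H (level 3); other prey at levels: A 1, C 2, B 3 → level 4.

Trophic level 4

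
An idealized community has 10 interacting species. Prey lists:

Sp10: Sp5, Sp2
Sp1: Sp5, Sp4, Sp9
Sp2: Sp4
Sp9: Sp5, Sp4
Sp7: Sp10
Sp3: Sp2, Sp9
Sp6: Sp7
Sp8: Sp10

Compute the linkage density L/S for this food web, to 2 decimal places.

L/S = 1.30

There are L = 13 links among S = 10 species.
L/S = 13/10 = 1.3000 ≈ 1.30.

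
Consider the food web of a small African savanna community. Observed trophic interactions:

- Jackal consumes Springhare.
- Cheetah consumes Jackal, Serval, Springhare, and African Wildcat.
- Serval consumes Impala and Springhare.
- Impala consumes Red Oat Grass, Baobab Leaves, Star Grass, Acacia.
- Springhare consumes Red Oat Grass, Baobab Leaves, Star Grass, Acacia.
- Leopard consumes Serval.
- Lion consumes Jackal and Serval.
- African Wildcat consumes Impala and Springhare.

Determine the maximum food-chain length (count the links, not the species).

One longest chain: Red Oat Grass → Springhare → Serval → Cheetah.
It has 4 species and 3 links.

3 links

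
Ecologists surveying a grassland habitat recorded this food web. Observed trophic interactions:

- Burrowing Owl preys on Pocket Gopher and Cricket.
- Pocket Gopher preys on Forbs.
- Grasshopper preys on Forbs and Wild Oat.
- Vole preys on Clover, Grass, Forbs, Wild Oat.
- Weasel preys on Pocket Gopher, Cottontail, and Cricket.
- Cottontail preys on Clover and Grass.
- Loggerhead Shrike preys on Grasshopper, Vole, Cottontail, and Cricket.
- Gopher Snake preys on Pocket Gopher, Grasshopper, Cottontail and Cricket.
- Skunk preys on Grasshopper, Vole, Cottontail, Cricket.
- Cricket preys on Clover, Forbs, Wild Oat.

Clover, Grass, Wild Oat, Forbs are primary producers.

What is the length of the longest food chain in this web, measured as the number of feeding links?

One longest chain: Wild Oat → Grasshopper → Skunk.
It has 3 species and 2 links.

2 links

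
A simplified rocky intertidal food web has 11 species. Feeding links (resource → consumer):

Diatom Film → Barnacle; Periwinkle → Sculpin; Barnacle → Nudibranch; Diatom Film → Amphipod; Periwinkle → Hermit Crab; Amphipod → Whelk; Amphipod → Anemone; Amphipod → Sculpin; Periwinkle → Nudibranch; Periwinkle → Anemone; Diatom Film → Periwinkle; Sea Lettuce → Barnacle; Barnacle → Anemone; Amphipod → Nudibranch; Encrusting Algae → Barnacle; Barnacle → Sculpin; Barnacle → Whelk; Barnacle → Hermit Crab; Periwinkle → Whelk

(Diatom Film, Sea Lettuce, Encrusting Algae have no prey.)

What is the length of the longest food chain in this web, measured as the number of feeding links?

One longest chain: Diatom Film → Periwinkle → Hermit Crab.
It has 3 species and 2 links.

2 links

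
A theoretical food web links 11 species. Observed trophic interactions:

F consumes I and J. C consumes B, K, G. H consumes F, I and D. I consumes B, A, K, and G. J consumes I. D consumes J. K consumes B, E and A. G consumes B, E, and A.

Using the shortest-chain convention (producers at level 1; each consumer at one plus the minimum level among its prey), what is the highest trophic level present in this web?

Producers (level 1): B, A, E.
Following each consumer down to its lowest-level prey: B → I → J → D (levels 1 through 4).
All prey of D (J 3) are at level 3 or above, so D is at level 1 + 3 = 4.
Every consumer has at least one prey at level 3 or below, so none exceeds level 4.

4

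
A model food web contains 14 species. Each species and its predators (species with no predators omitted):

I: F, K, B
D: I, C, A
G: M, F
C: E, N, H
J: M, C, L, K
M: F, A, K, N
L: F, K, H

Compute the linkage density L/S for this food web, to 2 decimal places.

There are L = 22 links among S = 14 species.
L/S = 22/14 = 1.5714 ≈ 1.57.

L/S = 1.57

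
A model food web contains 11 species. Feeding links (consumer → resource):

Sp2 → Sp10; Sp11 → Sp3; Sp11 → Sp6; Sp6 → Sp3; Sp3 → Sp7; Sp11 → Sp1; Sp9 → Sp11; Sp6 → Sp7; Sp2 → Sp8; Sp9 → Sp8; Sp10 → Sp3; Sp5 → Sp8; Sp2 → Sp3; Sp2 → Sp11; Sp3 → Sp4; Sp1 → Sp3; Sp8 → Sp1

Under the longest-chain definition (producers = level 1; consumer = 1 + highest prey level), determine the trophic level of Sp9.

Sp4 is a producer → level 1.
Sp3 eats Sp4 (level 1); other prey at levels: Sp7 1 → level 2.
Sp1 eats Sp3 → level 3.
Sp8 eats Sp1 → level 4.
Sp9 eats Sp8 (level 4); other prey at levels: Sp11 4 → level 5.

Trophic level 5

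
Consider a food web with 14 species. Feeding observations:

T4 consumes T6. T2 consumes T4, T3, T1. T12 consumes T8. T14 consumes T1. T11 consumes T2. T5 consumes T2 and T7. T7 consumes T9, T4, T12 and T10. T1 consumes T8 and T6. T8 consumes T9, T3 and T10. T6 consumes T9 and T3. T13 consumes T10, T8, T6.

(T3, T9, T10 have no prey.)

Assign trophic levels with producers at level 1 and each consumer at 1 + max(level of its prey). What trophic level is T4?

Trophic level 3

T3 is a producer → level 1.
T6 eats T3 (level 1); other prey at levels: T9 1 → level 2.
T4 eats T6 → level 3.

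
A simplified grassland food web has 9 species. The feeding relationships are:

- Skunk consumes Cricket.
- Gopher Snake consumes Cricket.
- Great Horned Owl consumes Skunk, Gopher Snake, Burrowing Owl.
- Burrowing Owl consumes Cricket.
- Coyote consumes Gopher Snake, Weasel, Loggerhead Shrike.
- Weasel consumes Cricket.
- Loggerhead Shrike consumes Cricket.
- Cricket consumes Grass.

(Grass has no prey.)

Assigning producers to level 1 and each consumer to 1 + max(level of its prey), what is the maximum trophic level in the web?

Producers (level 1): Grass.
Grass → Cricket → Gopher Snake → Great Horned Owl gives Great Horned Owl level 4.
No species has a prey at level 4, so no species reaches level 5.

4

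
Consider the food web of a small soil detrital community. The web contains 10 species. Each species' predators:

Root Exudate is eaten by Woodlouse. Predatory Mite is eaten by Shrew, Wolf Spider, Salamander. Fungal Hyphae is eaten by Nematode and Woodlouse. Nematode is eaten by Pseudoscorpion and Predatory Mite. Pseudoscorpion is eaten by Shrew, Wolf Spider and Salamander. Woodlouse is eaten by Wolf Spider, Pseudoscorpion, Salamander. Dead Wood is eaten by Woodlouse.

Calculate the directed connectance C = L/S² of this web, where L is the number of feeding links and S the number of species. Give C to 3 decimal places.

C = 0.150

The web has S = 10 species and L = 15 feeding links.
C = L / S² = 15 / 100 = 0.1500 ≈ 0.150.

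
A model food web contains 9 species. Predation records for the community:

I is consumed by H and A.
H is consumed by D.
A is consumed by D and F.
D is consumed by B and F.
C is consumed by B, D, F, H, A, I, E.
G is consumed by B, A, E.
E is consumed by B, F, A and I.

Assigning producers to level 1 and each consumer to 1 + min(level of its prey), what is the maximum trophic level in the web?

Producers (level 1): G, C.
Following each consumer down to its lowest-level prey: C → I (levels 1 through 2).
All prey of I (C 1, E 2) are at level 1 or above, so I is at level 1 + 1 = 2.
Every consumer has at least one prey at level 1 or below, so none exceeds level 2.

2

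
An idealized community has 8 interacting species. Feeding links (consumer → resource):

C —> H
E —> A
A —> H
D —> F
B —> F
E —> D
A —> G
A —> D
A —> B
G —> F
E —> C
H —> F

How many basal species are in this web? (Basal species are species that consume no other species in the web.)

Basal species (no prey listed): F.
Count: 1.

1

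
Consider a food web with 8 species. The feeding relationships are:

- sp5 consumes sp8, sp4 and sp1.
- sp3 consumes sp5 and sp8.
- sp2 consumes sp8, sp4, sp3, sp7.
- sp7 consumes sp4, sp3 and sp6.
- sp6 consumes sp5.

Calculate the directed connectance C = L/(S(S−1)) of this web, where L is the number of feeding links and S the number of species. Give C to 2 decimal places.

The web has S = 8 species and L = 13 feeding links.
C = L / (S(S−1)) = 13 / 56 = 0.2321 ≈ 0.23.

C = 0.23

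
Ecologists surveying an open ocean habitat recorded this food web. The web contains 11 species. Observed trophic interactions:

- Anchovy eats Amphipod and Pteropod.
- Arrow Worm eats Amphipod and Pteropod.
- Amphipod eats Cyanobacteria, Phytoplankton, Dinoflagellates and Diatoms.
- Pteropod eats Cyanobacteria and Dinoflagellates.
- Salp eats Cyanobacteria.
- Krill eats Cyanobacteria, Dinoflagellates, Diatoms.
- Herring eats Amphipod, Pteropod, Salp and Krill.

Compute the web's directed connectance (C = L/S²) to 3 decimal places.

The web has S = 11 species and L = 18 feeding links.
C = L / S² = 18 / 121 = 0.1488 ≈ 0.149.

C = 0.149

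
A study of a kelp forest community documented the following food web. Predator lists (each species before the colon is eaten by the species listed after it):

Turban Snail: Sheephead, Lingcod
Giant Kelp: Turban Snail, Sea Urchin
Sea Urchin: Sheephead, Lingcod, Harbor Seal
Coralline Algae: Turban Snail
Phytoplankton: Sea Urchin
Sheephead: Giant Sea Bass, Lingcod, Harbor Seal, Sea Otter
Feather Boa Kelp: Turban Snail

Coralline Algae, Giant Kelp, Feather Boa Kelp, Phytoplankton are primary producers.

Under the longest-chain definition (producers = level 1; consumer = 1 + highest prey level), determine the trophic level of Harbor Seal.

Trophic level 4

Coralline Algae is a producer → level 1.
Turban Snail eats Coralline Algae (level 1); other prey at levels: Giant Kelp 1, Feather Boa Kelp 1 → level 2.
Sheephead eats Turban Snail (level 2); other prey at levels: Sea Urchin 2 → level 3.
Harbor Seal eats Sheephead (level 3); other prey at levels: Sea Urchin 2 → level 4.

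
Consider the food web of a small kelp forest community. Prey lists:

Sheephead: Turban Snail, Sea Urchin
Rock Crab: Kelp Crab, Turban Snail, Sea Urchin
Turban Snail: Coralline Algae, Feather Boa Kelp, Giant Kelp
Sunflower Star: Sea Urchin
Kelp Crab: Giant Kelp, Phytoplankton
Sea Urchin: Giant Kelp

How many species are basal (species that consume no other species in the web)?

4

Basal species (no prey listed): Coralline Algae, Feather Boa Kelp, Giant Kelp, Phytoplankton.
Count: 4.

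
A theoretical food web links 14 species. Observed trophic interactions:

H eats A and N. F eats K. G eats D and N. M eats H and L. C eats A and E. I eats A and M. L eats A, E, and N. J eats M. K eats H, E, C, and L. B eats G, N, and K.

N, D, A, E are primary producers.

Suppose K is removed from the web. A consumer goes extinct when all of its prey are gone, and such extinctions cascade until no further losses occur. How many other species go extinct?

1

Remove K.
Round 1: F (all prey gone) → extinct.
No further losses. Total secondary extinctions: 1.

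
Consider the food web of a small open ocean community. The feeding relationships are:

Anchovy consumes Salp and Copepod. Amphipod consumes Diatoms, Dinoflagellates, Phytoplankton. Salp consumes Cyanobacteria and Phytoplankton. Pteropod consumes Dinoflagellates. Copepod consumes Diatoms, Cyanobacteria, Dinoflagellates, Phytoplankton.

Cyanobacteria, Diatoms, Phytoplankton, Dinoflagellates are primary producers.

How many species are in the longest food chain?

One longest chain: Cyanobacteria → Copepod → Anchovy.
It has 3 species and 2 links.

3 species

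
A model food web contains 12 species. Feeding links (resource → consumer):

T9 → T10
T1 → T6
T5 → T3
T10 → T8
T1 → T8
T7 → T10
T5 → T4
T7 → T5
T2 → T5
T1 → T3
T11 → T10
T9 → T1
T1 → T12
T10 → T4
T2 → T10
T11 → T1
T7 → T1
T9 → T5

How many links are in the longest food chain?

One longest chain: T7 → T1 → T12.
It has 3 species and 2 links.

2 links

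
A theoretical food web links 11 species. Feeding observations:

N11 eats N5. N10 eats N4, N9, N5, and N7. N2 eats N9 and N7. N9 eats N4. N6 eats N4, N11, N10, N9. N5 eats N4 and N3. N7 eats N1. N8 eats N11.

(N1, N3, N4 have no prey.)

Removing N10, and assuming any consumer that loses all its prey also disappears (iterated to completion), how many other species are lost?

0

Remove N10.
Every predator of it retains at least one other prey: N6 still has N4, N9, N11.
No consumer loses all prey, so no secondary extinctions occur.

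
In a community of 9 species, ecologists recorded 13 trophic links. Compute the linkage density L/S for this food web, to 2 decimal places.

There are L = 13 links among S = 9 species.
L/S = 13/9 = 1.4444 ≈ 1.44.

L/S = 1.44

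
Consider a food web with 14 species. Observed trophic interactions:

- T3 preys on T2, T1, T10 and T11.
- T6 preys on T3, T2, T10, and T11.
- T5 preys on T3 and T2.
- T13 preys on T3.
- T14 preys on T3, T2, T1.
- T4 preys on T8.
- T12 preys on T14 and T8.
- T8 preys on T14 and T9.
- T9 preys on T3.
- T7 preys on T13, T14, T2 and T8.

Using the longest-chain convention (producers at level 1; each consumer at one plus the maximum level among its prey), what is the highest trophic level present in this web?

Producers (level 1): T1, T2, T11, T10.
T1 → T3 → T9 → T8 → T7 gives T7 level 5.
No species has a prey at level 5, so no species reaches level 6.

5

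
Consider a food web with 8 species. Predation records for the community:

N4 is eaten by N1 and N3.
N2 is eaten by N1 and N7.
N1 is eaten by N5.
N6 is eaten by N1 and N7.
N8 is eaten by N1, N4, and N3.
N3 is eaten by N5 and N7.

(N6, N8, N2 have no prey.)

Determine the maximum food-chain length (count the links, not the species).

One longest chain: N8 → N4 → N3 → N7.
It has 4 species and 3 links.

3 links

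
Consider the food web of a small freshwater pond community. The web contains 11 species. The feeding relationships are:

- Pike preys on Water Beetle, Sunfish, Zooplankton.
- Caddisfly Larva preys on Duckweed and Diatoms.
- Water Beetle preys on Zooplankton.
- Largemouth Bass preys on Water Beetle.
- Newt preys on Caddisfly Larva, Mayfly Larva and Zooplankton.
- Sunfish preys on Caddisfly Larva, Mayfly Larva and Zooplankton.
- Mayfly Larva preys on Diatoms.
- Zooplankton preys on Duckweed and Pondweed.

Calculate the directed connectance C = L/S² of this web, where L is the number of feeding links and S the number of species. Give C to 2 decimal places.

C = 0.13

The web has S = 11 species and L = 16 feeding links.
C = L / S² = 16 / 121 = 0.1322 ≈ 0.13.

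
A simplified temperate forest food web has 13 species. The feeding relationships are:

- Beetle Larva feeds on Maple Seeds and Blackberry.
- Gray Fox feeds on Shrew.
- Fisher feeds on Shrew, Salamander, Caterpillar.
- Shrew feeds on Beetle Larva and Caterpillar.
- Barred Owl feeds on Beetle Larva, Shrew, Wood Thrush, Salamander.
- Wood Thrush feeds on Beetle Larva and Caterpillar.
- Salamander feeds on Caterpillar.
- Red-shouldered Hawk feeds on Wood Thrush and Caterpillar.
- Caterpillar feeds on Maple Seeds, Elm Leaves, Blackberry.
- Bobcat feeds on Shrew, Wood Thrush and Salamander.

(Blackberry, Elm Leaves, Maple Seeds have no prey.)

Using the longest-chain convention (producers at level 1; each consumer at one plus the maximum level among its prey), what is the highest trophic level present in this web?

Producers (level 1): Blackberry, Elm Leaves, Maple Seeds.
Blackberry → Beetle Larva → Shrew → Bobcat gives Bobcat level 4.
No species has a prey at level 4, so no species reaches level 5.

4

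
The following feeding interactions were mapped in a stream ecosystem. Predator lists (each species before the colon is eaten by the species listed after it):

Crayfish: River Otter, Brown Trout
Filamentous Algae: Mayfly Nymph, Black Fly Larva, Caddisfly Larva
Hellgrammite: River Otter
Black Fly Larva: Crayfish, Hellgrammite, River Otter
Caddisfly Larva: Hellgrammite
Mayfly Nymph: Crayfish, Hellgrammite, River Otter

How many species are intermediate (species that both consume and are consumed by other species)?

5

Intermediate species (has both prey and predators): Mayfly Nymph, Black Fly Larva, Caddisfly Larva, Crayfish, Hellgrammite.
Count: 5.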